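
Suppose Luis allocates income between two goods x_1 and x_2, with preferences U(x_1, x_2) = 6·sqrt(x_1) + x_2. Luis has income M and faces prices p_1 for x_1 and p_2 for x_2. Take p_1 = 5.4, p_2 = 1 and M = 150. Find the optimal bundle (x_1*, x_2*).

Utility is quasi-linear in x_2; the FOC for x_1 is 3/√x_1 = p_1/p_2.
Thus x_1* = (3·p_2/p_1)² — independent of M — with the rest of income spent on x_2.
Plugging in: x_1* = (3·1/5.4)² = 0.3086, x_2* = 148.3333.

x_1* = 0.3086, x_2* = 148.3333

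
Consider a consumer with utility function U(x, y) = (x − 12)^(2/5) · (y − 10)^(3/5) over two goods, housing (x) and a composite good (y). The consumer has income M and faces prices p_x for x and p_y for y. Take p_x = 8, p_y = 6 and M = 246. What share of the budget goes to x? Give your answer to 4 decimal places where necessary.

Let x' = x−12, y' = y−10. MRS = (2/3)·y'/x' = p_x/p_y.
After buying the subsistence bundle (12, 10), a share 0.4 of the remaining income goes to x: x* = 12 + 0.4·(M − 12p_x − 10p_y)/p_x.
Discretionary income = 246 − 12·8 − 10·6 = 90; x* = 12 + 0.4·90/8 = 16.5; y* = 10 + 0.6·90/6 = 19.
Expenditure on x: 8·16.5 = 132; share = 0.5366.

share on x = 0.5366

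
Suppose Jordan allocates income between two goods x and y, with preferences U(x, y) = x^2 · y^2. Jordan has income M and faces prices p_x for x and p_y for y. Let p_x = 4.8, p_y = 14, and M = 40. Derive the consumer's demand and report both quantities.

x* = 4.1667, y* = 1.4286

The MRS is y/x. Set MRS = p_x/p_y.
So 2·p_y·y = 2·p_x·x; combined with the budget, a share 0.5 of income goes to x.
Demand: x*(p_x,p_y,M) = 0.5·M/p_x and y* = 0.5·M/p_y.
At p_x=4.8, p_y=14, M=40: x* = 0.5·40/4.8 = 4.1667, y* = 1.4286.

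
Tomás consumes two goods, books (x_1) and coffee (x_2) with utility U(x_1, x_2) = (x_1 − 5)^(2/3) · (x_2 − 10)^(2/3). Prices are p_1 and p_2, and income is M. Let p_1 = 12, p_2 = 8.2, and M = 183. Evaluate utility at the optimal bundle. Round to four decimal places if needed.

MRS = (x_2−10)/(x_1−5). Tangency with p_1/p_2 gives x_2−10 = (p_1/p_2)·(x_1−5).
Substituting into the budget: x_1* = 5 + 0.5·(M − 5·p_1 − 10·p_2)/p_1, and x_2* = 10 + 0.5·(…)/p_2.
Discretionary income = 183 − 5·12 − 10·8.2 = 41; x_1* = 5 + 0.5·41/12 = 6.7083; x_2* = 10 + 0.5·41/8.2 = 12.5.
Utility at the optimum: U(6.7083, 12.5) = 2.6323.

V = 2.6323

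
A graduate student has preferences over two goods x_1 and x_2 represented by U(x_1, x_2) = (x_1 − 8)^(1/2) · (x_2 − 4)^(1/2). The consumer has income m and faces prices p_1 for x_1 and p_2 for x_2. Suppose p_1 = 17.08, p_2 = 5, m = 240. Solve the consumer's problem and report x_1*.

x_1* = 10.4403

MRS = (x_2−4)/(x_1−8). Tangency with p_1/p_2 gives x_2−4 = (p_1/p_2)·(x_1−8).
After buying the subsistence bundle (8, 4), a share 0.5 of the remaining income goes to x_1: x_1* = 8 + 0.5·(m − 8p_1 − 4p_2)/p_1.
Discretionary income = 240 − 8·17.08 − 4·5 = 83.36; x_1* = 8 + 0.5·83.36/17.08 = 10.4403.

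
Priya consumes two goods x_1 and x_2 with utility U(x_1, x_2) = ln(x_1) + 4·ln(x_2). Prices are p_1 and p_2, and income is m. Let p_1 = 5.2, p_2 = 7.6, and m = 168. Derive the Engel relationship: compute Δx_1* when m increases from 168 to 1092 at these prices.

Δx_1* = 35.5385

Tangency: MRS = (1/4)·x_2/x_1 = p_1/p_2.
Rearranging, p_2·x_2 = 4·p_1·x_1. Substituting into the budget gives p_1·x_1·(1 + 4) = m.
Demand: x_1*(p_1,p_2,m) = 0.2·m/p_1 and x_2* = 0.8·m/p_2.
At p_1=5.2, p_2=7.6, m=168: x_1* = 0.2·168/5.2 = 6.4615.
At m' = 1092: x_1* = 42. Change: 42 − 6.4615 = 35.5385.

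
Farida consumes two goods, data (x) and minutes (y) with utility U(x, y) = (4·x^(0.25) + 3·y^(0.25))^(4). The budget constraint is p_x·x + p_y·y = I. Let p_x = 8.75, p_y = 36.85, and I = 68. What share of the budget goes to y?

MRS = MU_x/MU_y = (4/3)·(y/x)^(0.75). Set equal to p_x/p_y.
Solve for the ratio: y/x = [(3/4)·p_x/p_y]^(4/3).
Substitute y = (y/x)·x into the budget: x* = I/(p_x + p_y·(y/x)).
Numerically y/x = 0.100194, so x* = 68/(8.75 + 36.85·0.100194) = 5.4653 and y* = 0.100194·5.4653 = 0.5476.
Expenditure on y: 36.85·0.5476 = 20.1787; share = 0.2967.

share on y = 0.2967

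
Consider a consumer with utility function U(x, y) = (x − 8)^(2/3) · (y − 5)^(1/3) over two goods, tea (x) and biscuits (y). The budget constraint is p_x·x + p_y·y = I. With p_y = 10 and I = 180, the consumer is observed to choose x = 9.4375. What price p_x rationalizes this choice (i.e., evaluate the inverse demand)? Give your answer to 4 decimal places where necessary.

p_x = 12.8

MRS = 2·(y−5)/(x−8). Tangency with p_x/p_y gives y−5 = (1/2)·(p_x/p_y)·(x−8).
Substituting into the budget: x* = 8 + 2/3·(I − 8·p_x − 5·p_y)/p_x, and y* = 5 + 1/3·(…)/p_y.
Set x* = 9.4375 in the demand function and solve for p_x: p_x = 12.8.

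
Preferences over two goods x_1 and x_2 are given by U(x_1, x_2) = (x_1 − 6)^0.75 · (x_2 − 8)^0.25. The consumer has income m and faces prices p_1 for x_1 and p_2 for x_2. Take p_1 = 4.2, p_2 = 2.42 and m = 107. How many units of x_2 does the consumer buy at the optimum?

Let x_1' = x_1−6, x_2' = x_2−8. MRS = 3·x_2'/x_1' = p_1/p_2.
After buying the subsistence bundle (6, 8), a share 0.75 of the remaining income goes to x_1: x_1* = 6 + 0.75·(m − 6p_1 − 8p_2)/p_1.
Discretionary income = 107 − 6·4.2 − 8·2.42 = 62.44; x_2* = 8 + 0.25·62.44/2.42 = 14.4504.

x_2* = 14.4504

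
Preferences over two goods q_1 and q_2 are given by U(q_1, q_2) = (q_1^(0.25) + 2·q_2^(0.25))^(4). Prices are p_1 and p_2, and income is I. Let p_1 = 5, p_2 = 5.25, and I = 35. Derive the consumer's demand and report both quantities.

MRS = MU_q_1/MU_q_2 = (1/2)·(q_2/q_1)^(0.75). Set equal to p_1/p_2.
Solve for the ratio: q_2/q_1 = [2·p_1/p_2]^(4/3).
With the ratio pinned down, the budget gives q_1* = I/(p_1 + p_2·(q_2/q_1)) and q_2* = (q_2/q_1)·q_1*.
Numerically q_2/q_1 = 2.361136, so q_1* = 35/(5 + 5.25·2.361136) = 2.012 and q_2* = 2.361136·2.012 = 4.7505.

q_1* = 2.012, q_2* = 4.7505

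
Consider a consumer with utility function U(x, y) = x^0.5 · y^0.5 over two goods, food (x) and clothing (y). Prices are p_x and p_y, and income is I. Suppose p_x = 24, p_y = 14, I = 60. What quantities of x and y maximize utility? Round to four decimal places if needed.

Tangency: MRS = y/x = p_x/p_y.
So 0.5·p_y·y = 0.5·p_x·x; combined with the budget, a share 0.5 of income goes to x.
Demand: x*(p_x,p_y,I) = 0.5·I/p_x and y* = 0.5·I/p_y.
At p_x=24, p_y=14, I=60: x* = 0.5·60/24 = 1.25, y* = 2.1429.

x* = 1.25, y* = 2.1429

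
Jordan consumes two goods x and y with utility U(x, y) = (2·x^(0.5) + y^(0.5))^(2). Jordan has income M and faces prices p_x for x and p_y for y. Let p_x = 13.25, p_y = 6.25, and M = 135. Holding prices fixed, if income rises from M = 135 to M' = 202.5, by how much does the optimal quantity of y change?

Δy* = 3.7412

MRS = MU_x/MU_y = 2·(y/x)^(0.5). Set equal to p_x/p_y.
Solve for the ratio: y/x = [(1/2)·p_x/p_y]^(2).
Substitute y = (y/x)·x into the budget: x* = M/(p_x + p_y·(y/x)).
Numerically y/x = 1.1236, so x* = 135/(13.25 + 6.25·1.1236) = 6.6593 and y* = 1.1236·6.6593 = 7.4824.
At M' = 202.5: y* = 11.2235. Change: 11.2235 − 7.4824 = 3.7412.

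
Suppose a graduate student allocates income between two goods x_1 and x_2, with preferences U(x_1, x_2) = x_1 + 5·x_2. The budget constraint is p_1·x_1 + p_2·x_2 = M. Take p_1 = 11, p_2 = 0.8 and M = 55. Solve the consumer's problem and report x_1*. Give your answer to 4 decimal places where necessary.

Linear utility — the consumer picks whichever good has higher MU/price: 1/11 = 0.0909 vs 5/0.8 = 6.25.
x_2 gives more utility per dollar, so spend all income on x_2: x_2* = M/p_2, x_1* = 0.
Numerically: x_1* = 0, x_2* = 68.75.

x_1* = 0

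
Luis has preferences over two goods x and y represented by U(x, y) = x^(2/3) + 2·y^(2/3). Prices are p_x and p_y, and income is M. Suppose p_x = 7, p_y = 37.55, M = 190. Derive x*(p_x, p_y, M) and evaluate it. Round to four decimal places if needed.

With the ratio pinned down, the budget gives x* = M/(p_x + p_y·(y/x)) and y* = (y/x)·x*.
Numerically y/x = 0.051827, so x* = 190/(7 + 37.55·0.051827) = 21.2383.

x* = 21.2383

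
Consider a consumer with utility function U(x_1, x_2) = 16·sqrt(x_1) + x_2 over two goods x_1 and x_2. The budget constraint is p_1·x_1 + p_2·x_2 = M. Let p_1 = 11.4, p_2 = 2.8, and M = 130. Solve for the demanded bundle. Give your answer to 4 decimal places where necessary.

Thus x_1* = (8·p_2/p_1)² — independent of M — with the rest of income spent on x_2.
Plugging in: x_1* = (8·2.8/11.4)² = 3.8609, x_2* = 30.7093.

x_1* = 3.8609, x_2* = 30.7093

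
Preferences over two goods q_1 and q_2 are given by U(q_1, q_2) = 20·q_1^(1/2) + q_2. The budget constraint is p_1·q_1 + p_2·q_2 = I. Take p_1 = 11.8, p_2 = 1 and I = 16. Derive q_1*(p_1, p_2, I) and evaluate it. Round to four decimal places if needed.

q_1* = 0.7182

Solve: √q_1 = 10·p_2/p_1, so q_1*(p_1,p_2) = (10·p_2/p_1)², and q_2* = (I − p_1·q_1*)/p_2.
Plugging in: q_1* = (10·1/11.8)² = 0.7182.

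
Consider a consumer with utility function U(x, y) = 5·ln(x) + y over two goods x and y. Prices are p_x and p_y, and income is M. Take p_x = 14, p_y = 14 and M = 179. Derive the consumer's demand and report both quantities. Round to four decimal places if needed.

x* = 5, y* = 7.7857

MU_x = 5/x, MU_y = 1. Tangency: 5/x = p_x/p_y.
So x*(p_x,p_y) = 5·p_y/p_x, independent of income; and y* = (M − 5·p_y)/p_y.
At the given prices: x* = 5·14/14 = 5, and y* = 7.7857.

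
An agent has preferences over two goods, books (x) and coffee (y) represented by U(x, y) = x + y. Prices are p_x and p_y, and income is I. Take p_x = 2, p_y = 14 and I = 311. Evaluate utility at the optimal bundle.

V = 155.5

Perfect substitutes: compare marginal utility per dollar. 1/p_x vs 1/p_y → 0.5 vs 0.0714.
x gives more utility per dollar, so spend all income on x: x* = I/p_x, y* = 0.
Numerically: x* = 155.5, y* = 0.
Utility at the optimum: U(155.5, 0) = 155.5.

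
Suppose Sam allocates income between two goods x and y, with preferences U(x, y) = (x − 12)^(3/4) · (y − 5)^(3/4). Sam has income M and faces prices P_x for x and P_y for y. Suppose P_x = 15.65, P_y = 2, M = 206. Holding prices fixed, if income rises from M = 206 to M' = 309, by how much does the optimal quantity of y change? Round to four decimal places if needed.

Let x' = x−12, y' = y−5. MRS = y'/x' = P_x/P_y.
Substituting into the budget: x* = 12 + 0.5·(M − 12·P_x − 5·P_y)/P_x, and y* = 5 + 0.5·(…)/P_y.
Discretionary income = 206 − 12·15.65 − 5·2 = 8.2; y* = 5 + 0.5·8.2/2 = 7.05.
At M' = 309: y* = 32.8. Change: 32.8 − 7.05 = 25.75.

Δy* = 25.75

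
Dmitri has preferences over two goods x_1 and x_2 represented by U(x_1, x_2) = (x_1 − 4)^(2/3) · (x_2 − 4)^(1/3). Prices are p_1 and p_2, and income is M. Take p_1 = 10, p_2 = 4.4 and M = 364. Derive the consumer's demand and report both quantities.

Let x_1' = x_1−4, x_2' = x_2−4. MRS = 2·x_2'/x_1' = p_1/p_2.
After buying the subsistence bundle (4, 4), a share 2/3 of the remaining income goes to x_1: x_1* = 4 + 2/3·(M − 4p_1 − 4p_2)/p_1.
Discretionary income = 364 − 4·10 − 4·4.4 = 306.4; x_1* = 4 + 2/3·306.4/10 = 24.4267; x_2* = 4 + 1/3·306.4/4.4 = 27.2121.

x_1* = 24.4267, x_2* = 27.2121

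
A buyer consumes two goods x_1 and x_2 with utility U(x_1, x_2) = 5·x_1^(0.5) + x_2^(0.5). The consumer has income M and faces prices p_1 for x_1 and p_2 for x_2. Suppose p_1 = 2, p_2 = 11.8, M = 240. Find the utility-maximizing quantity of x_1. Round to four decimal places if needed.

MRS = MU_x_1/MU_x_2 = 5·(x_2/x_1)^(0.5). Set equal to p_1/p_2.
Hence x_2/x_1 = ((1/5)·p_1/p_2)^(1/(0.5)), i.e. raised to the 2 power.
Substitute x_2 = (x_2/x_1)·x_1 into the budget: x_1* = M/(p_1 + p_2·(x_2/x_1)).
Numerically x_2/x_1 = 0.001149, so x_1* = 240/(2 + 11.8·0.001149) = 119.1919.

x_1* = 119.1919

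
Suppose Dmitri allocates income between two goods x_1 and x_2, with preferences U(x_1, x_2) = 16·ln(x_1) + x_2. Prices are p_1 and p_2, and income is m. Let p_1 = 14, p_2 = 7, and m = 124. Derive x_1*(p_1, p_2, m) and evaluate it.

Set MRS = p_1/p_2: (16/x_1)/1 = p_1/p_2.
So x_1*(p_1,p_2) = 16·p_2/p_1, independent of income; and x_2* = (m − 16·p_2)/p_2.
At the given prices: x_1* = 16·7/14 = 8.

x_1* = 8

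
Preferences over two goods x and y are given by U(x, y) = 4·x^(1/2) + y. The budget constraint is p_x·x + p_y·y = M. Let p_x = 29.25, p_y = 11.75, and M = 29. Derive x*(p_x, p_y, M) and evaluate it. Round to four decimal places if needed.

x* = 0.6455

Utility is quasi-linear in y; the FOC for x is 2/√x = p_x/p_y.
Solve: √x = 2·p_y/p_x, so x*(p_x,p_y) = (2·p_y/p_x)², and y* = (M − p_x·x*)/p_y.
Plugging in: x* = (2·11.75/29.25)² = 0.6455.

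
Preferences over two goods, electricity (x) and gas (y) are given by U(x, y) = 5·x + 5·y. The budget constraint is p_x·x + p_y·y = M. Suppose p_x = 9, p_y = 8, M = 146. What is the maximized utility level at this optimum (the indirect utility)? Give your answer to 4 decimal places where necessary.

Linear utility — the consumer picks whichever good has higher MU/price: 5/9 = 0.5556 vs 5/8 = 0.625.
y gives more utility per dollar, so spend all income on y: y* = M/p_y, x* = 0.
Numerically: x* = 0, y* = 18.25.
Utility at the optimum: U(0, 18.25) = 91.25.

V = 91.25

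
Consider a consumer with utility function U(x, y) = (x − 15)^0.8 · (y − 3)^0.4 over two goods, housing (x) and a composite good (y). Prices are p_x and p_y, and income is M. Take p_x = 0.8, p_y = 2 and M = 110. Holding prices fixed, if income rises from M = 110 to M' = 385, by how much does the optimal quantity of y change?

Δy* = 45.8333

Let x' = x−15, y' = y−3. MRS = 2·y'/x' = p_x/p_y.
After buying the subsistence bundle (15, 3), a share 2/3 of the remaining income goes to x: x* = 15 + 2/3·(M − 15p_x − 3p_y)/p_x.
Discretionary income = 110 − 15·0.8 − 3·2 = 92; y* = 3 + 1/3·92/2 = 18.3333.
At M' = 385: y* = 64.1667. Change: 64.1667 − 18.3333 = 45.8333.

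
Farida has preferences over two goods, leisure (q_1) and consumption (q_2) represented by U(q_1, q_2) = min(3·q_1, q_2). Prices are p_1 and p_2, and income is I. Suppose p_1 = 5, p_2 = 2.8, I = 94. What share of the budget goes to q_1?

share on q_1 = 0.3731

Leontief preferences: the optimum is at the kink where q_1/1 = q_2/3, i.e. q_2 = 3·q_1.
Budget: p_1·q_1 + p_2·3·q_1 = I, so (p_1 + 3·p_2)·q_1 = I.
Demand: q_1*(p_1,p_2,I) = I/(p_1 + 3·p_2), q_2* = 3·I/(p_1 + 3·p_2).
Here 5 + 3·2.8 = 13.4, giving q_1* = 7.0149 and q_2* = 21.0448.
Expenditure on q_1: 5·7.0149 = 35.0746; share = 0.3731.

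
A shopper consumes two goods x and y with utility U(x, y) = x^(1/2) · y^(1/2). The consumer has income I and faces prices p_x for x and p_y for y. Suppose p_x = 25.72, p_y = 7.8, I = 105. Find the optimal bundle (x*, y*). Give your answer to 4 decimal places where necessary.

x* = 2.0412, y* = 6.7308

Demand: x*(p_x,p_y,I) = 0.5·I/p_x and y* = 0.5·I/p_y.
At p_x=25.72, p_y=7.8, I=105: x* = 0.5·105/25.72 = 2.0412, y* = 6.7308.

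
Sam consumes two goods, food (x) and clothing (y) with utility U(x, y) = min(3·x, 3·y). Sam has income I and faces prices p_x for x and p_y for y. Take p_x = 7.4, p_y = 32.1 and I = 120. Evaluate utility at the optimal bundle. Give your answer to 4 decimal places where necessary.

Leontief preferences: the optimum is at the kink where x/3 = y/3, i.e. y = x.
Budget: p_x·x + p_y·x = I, so (3·p_x + 3·p_y)·x = 3·I.
Demand: x*(p_x,p_y,I) = 3·I/(3·p_x + 3·p_y), y* = 3·I/(3·p_x + 3·p_y).
Here 3·7.4 + 3·32.1 = 118.5, giving x* = 3.038 and y* = 3.038.
Utility at the optimum: U(3.038, 3.038) = 9.1139.

V = 9.1139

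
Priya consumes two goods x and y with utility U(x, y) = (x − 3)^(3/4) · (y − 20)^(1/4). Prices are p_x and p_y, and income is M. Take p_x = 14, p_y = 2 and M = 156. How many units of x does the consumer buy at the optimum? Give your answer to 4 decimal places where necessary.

x* = 6.9643

Substituting into the budget: x* = 3 + 0.75·(M − 3·p_x − 20·p_y)/p_x, and y* = 20 + 0.25·(…)/p_y.
Discretionary income = 156 − 3·14 − 20·2 = 74; x* = 3 + 0.75·74/14 = 6.9643.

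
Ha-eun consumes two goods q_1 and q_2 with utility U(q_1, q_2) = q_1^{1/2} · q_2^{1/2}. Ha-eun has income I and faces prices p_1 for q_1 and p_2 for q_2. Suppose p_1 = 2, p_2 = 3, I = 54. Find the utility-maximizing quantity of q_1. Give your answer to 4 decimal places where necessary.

q_1* = 13.5

At p_1=2, p_2=3, I=54: q_1* = 0.5·54/2 = 13.5.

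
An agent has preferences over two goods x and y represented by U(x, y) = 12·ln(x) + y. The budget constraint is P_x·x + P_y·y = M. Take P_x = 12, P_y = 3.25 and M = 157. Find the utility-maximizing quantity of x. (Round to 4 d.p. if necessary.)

x* = 3.25

Set MRS = P_x/P_y: (12/x)/1 = P_x/P_y.
So x*(P_x,P_y) = 12·P_y/P_x, independent of income; and y* = (M − 12·P_y)/P_y.
At the given prices: x* = 12·3.25/12 = 3.25.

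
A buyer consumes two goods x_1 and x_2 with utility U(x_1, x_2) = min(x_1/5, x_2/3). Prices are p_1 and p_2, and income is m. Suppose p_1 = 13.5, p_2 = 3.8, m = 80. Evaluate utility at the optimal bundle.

V = 1.0139

Demand: x_1*(p_1,p_2,m) = 5·m/(5·p_1 + 3·p_2), x_2* = 3·m/(5·p_1 + 3·p_2).
Here 5·13.5 + 3·3.8 = 78.9, giving x_1* = 5.0697 and x_2* = 3.0418.
Utility at the optimum: U(5.0697, 3.0418) = 1.0139.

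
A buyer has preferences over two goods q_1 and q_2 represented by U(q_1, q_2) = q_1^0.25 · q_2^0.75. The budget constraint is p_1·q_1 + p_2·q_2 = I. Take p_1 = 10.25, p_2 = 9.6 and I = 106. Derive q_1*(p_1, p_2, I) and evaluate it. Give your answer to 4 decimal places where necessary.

q_1* = 2.5854

Demand: q_1*(p_1,p_2,I) = 0.25·I/p_1 and q_2* = 0.75·I/p_2.
At p_1=10.25, p_2=9.6, I=106: q_1* = 0.25·106/10.25 = 2.5854.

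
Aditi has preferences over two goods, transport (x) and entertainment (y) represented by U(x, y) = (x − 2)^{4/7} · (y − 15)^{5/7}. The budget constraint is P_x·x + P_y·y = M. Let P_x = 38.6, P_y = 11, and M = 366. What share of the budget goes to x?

share on x = 0.3613

This is Cobb-Douglas in (x−2, y−15): tangency gives 4/7·P_y·(y−15) = 5/7·P_x·(x−2).
Substituting into the budget: x* = 2 + 4/9·(M − 2·P_x − 15·P_y)/P_x, and y* = 15 + 5/9·(…)/P_y.
Discretionary income = 366 − 2·38.6 − 15·11 = 123.8; x* = 2 + 4/9·123.8/38.6 = 3.4254; y* = 15 + 5/9·123.8/11 = 21.2525.
Expenditure on x: 38.6·3.4254 = 132.2222; share = 0.3613.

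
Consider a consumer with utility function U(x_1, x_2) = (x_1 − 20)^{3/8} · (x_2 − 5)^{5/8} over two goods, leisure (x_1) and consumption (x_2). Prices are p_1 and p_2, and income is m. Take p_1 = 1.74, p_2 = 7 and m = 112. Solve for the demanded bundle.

Let x_1' = x_1−20, x_2' = x_2−5. MRS = (3/5)·x_2'/x_1' = p_1/p_2.
After buying the subsistence bundle (20, 5), a share 0.375 of the remaining income goes to x_1: x_1* = 20 + 0.375·(m − 20p_1 − 5p_2)/p_1.
Discretionary income = 112 − 20·1.74 − 5·7 = 42.2; x_1* = 20 + 0.375·42.2/1.74 = 29.0948; x_2* = 5 + 0.625·42.2/7 = 8.7679.

x_1* = 29.0948, x_2* = 8.7679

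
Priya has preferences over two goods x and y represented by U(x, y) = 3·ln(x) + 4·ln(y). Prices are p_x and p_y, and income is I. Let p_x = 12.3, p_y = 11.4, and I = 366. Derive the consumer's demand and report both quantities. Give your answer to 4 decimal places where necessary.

The MRS is (3/4)·y/x. Set MRS = p_x/p_y.
Rearranging, p_y·y = (4/3)·p_x·x. Substituting into the budget gives p_x·x·(1 + (4/3)) = I.
Demand: x*(p_x,p_y,I) = 3/7·I/p_x and y* = 4/7·I/p_y.
At p_x=12.3, p_y=11.4, I=366: x* = 3/7·366/12.3 = 12.7526, y* = 18.3459.

x* = 12.7526, y* = 18.3459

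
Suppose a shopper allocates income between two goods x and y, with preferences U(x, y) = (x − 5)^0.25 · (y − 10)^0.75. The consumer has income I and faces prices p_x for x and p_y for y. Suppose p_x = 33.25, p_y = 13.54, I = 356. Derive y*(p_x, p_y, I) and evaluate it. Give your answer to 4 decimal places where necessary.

Discretionary income = 356 − 5·33.25 − 10·13.54 = 54.35; y* = 10 + 0.75·54.35/13.54 = 13.0105.

y* = 13.0105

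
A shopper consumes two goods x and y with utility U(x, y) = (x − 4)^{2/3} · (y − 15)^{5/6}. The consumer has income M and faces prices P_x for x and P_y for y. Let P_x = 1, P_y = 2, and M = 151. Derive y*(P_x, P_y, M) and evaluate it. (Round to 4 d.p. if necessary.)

y* = 47.5

MRS = (4/5)·(y−15)/(x−4). Tangency with P_x/P_y gives y−15 = (5/4)·(P_x/P_y)·(x−4).
Substituting into the budget: x* = 4 + 4/9·(M − 4·P_x − 15·P_y)/P_x, and y* = 15 + 5/9·(…)/P_y.
Discretionary income = 151 − 4·1 − 15·2 = 117; y* = 15 + 5/9·117/2 = 47.5.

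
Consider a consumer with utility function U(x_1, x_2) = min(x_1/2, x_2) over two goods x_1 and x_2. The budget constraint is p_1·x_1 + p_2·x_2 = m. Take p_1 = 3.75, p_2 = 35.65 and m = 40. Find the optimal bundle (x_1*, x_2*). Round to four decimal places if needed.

Demand: x_1*(p_1,p_2,m) = 2·m/(2·p_1 + p_2), x_2* = m/(2·p_1 + p_2).
Here 2·3.75 + 35.65 = 43.15, giving x_1* = 1.854 and x_2* = 0.927.

x_1* = 1.854, x_2* = 0.927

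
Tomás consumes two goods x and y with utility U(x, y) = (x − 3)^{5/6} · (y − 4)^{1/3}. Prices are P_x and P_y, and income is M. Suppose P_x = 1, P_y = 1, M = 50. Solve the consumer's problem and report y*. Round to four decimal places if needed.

Let x' = x−3, y' = y−4. MRS = (5/2)·y'/x' = P_x/P_y.
After buying the subsistence bundle (3, 4), a share 5/7 of the remaining income goes to x: x* = 3 + 5/7·(M − 3P_x − 4P_y)/P_x.
Discretionary income = 50 − 3·1 − 4·1 = 43; y* = 4 + 2/7·43/1 = 16.2857.

y* = 16.2857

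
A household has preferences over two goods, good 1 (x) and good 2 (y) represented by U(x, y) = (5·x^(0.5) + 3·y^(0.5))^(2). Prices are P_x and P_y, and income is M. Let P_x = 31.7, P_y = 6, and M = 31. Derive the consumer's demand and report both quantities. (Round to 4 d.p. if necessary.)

MRS = MU_x/MU_y = (5/3)·(y/x)^(0.5). Set equal to P_x/P_y.
Solve for the ratio: y/x = [(3/5)·P_x/P_y]^(2).
Substitute y = (y/x)·x into the budget: x* = M/(P_x + P_y·(y/x)).
Numerically y/x = 10.0489, so x* = 31/(31.7 + 6·10.0489) = 0.337 and y* = 10.0489·0.337 = 3.3863.

x* = 0.337, y* = 3.3863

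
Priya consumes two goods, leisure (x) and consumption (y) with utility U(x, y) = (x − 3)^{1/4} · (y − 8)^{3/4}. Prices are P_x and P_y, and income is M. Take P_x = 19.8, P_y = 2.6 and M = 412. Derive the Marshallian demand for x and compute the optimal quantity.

x* = 7.1894

Let x' = x−3, y' = y−8. MRS = (1/3)·y'/x' = P_x/P_y.
After buying the subsistence bundle (3, 8), a share 0.25 of the remaining income goes to x: x* = 3 + 0.25·(M − 3P_x − 8P_y)/P_x.
Discretionary income = 412 − 3·19.8 − 8·2.6 = 331.8; x* = 3 + 0.25·331.8/19.8 = 7.1894.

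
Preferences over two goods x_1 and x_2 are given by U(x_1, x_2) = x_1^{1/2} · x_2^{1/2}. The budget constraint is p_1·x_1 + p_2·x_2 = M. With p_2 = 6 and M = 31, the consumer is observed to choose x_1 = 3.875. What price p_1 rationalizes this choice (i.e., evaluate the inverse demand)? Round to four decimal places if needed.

p_1 = 4

MU_x_1/MU_x_2 = (0.5·x_2)/(0.5·x_1); tangency sets this equal to p_1/p_2.
So 0.5·p_2·x_2 = 0.5·p_1·x_1; combined with the budget, a share 0.5 of income goes to x_1.
Demand: x_1*(p_1,p_2,M) = 0.5·M/p_1 and x_2* = 0.5·M/p_2.
Set x_1* = 3.875 in the demand function and solve for p_1: p_1 = 4.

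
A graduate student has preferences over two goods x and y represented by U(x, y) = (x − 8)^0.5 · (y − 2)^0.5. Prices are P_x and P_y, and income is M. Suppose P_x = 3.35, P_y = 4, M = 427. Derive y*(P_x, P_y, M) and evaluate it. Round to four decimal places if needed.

y* = 51.025

Let x' = x−8, y' = y−2. MRS = y'/x' = P_x/P_y.
After buying the subsistence bundle (8, 2), a share 0.5 of the remaining income goes to x: x* = 8 + 0.5·(M − 8P_x − 2P_y)/P_x.
Discretionary income = 427 − 8·3.35 − 2·4 = 392.2; y* = 2 + 0.5·392.2/4 = 51.025.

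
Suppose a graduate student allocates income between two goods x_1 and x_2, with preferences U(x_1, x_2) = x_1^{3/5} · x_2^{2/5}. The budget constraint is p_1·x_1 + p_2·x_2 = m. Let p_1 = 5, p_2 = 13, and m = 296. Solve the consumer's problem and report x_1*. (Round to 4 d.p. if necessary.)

MU_x_1/MU_x_2 = (0.6·x_2)/(0.4·x_1); tangency sets this equal to p_1/p_2.
So 0.6·p_2·x_2 = 0.4·p_1·x_1; combined with the budget, a share 0.6 of income goes to x_1.
Demand: x_1*(p_1,p_2,m) = 0.6·m/p_1 and x_2* = 0.4·m/p_2.
At p_1=5, p_2=13, m=296: x_1* = 0.6·296/5 = 35.52.

x_1* = 35.52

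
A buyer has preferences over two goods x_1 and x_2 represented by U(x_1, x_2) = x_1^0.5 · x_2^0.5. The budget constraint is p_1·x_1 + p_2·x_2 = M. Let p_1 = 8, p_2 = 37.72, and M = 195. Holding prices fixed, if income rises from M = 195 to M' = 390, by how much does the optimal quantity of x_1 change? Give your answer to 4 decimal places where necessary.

Δx_1* = 12.1875

MU_x_1/MU_x_2 = (0.5·x_2)/(0.5·x_1); tangency sets this equal to p_1/p_2.
Rearranging, p_2·x_2 = p_1·x_1. Substituting into the budget gives p_1·x_1·(1 + 1) = M.
Demand: x_1*(p_1,p_2,M) = 0.5·M/p_1 and x_2* = 0.5·M/p_2.
At p_1=8, p_2=37.72, M=195: x_1* = 0.5·195/8 = 12.1875.
At M' = 390: x_1* = 24.375. Change: 24.375 − 12.1875 = 12.1875.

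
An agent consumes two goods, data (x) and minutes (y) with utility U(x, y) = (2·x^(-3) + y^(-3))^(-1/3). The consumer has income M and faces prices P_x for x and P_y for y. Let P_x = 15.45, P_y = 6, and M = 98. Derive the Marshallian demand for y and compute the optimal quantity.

y* = 4.7795

MRS = MU_x/MU_y = 2·(y/x)^(4). Set equal to P_x/P_y.
Hence y/x = ((1/2)·P_x/P_y)^(1/(4)), i.e. raised to the 0.25 power.
Substitute y = (y/x)·x into the budget: x* = M/(P_x + P_y·(y/x)).
Numerically y/x = 1.065214, so x* = 98/(15.45 + 6·1.065214) = 4.4869 and y* = 1.065214·4.4869 = 4.7795.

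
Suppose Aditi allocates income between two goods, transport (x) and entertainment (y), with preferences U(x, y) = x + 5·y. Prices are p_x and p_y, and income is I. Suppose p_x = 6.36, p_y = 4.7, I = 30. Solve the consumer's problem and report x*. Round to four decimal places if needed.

Perfect substitutes: compare marginal utility per dollar. 1/p_x vs 5/p_y → 0.1572 vs 1.0638.
y gives more utility per dollar, so spend all income on y: y* = I/p_y, x* = 0.
Numerically: x* = 0, y* = 6.383.

x* = 0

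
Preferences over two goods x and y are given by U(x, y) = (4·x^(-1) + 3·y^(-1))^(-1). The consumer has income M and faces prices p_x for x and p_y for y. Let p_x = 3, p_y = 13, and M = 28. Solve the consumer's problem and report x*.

Numerically y/x = 0.416025, so x* = 28/(3 + 13·0.416025) = 3.33.

x* = 3.33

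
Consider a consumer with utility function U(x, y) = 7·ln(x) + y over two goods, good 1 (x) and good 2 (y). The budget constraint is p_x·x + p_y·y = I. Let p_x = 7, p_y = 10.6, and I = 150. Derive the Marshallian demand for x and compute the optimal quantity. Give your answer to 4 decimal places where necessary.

x* = 10.6

Set MRS = p_x/p_y: (7/x)/1 = p_x/p_y.
So x*(p_x,p_y) = 7·p_y/p_x, independent of income; and y* = (I − 7·p_y)/p_y.
At the given prices: x* = 7·10.6/7 = 10.6.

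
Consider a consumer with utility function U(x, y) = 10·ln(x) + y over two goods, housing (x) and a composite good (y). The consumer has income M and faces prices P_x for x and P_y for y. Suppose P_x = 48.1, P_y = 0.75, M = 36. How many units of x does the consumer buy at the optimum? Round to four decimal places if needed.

Set MRS = P_x/P_y: (10/x)/1 = P_x/P_y.
So x*(P_x,P_y) = 10·P_y/P_x, independent of income; and y* = (M − 10·P_y)/P_y.
At the given prices: x* = 10·0.75/48.1 = 0.1559.

x* = 0.1559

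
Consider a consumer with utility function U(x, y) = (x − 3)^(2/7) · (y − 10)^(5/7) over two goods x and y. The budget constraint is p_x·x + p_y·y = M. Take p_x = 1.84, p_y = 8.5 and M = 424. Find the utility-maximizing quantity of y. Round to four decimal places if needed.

After buying the subsistence bundle (3, 10), a share 2/7 of the remaining income goes to x: x* = 3 + 2/7·(M − 3p_x − 10p_y)/p_x.
Discretionary income = 424 − 3·1.84 − 10·8.5 = 333.48; y* = 10 + 5/7·333.48/8.5 = 38.0235.

y* = 38.0235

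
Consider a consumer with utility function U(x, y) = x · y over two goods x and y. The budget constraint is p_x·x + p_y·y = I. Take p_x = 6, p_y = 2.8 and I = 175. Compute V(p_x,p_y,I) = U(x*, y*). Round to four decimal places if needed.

Tangency: MRS = y/x = p_x/p_y.
Rearranging, p_y·y = p_x·x. Substituting into the budget gives p_x·x·(1 + 1) = I.
Demand: x*(p_x,p_y,I) = 0.5·I/p_x and y* = 0.5·I/p_y.
At p_x=6, p_y=2.8, I=175: x* = 0.5·175/6 = 14.5833, y* = 31.25.
Utility at the optimum: U(14.5833, 31.25) = 455.7292.

V = 455.7292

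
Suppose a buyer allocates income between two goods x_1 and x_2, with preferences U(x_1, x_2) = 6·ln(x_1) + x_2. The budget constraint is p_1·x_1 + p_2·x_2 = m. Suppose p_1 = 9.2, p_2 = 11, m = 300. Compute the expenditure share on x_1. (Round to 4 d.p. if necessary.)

MU_x_1 = 6/x_1, MU_x_2 = 1. Tangency: 6/x_1 = p_1/p_2.
So x_1*(p_1,p_2) = 6·p_2/p_1, independent of income; and x_2* = (m − 6·p_2)/p_2.
At the given prices: x_1* = 6·11/9.2 = 7.1739, and x_2* = 21.2727.
Expenditure on x_1: 9.2·7.1739 = 66; share = 0.22.

share on x_1 = 0.22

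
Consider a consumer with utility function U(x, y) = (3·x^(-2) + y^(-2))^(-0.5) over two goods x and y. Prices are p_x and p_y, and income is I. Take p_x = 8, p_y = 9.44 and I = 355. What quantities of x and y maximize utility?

MU_x ∝ 3·x^(-3), MU_y ∝ y^(-3), so MRS = 3·(y/x)^(3) = p_x/p_y.
Hence y/x = ((1/3)·p_x/p_y)^(1/(3)), i.e. raised to the 1/3 power.
Substitute y = (y/x)·x into the budget: x* = I/(p_x + p_y·(y/x)).
Numerically y/x = 0.656144, so x* = 355/(8 + 9.44·0.656144) = 25.0106 and y* = 0.656144·25.0106 = 16.4105.

x* = 25.0106, y* = 16.4105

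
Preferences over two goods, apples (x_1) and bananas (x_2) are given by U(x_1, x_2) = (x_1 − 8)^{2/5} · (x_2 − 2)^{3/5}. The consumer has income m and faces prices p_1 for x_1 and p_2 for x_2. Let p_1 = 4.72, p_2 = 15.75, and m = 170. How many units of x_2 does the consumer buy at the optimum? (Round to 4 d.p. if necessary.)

x_2* = 5.8377

Let x_1' = x_1−8, x_2' = x_2−2. MRS = (2/3)·x_2'/x_1' = p_1/p_2.
Substituting into the budget: x_1* = 8 + 0.4·(m − 8·p_1 − 2·p_2)/p_1, and x_2* = 2 + 0.6·(…)/p_2.
Discretionary income = 170 − 8·4.72 − 2·15.75 = 100.74; x_2* = 2 + 0.6·100.74/15.75 = 5.8377.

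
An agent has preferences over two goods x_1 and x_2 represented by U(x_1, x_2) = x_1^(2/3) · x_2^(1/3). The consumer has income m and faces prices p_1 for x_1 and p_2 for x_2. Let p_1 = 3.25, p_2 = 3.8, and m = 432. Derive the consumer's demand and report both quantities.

x_1* = 88.6154, x_2* = 37.8947

Demand: x_1*(p_1,p_2,m) = 2/3·m/p_1 and x_2* = 1/3·m/p_2.
At p_1=3.25, p_2=3.8, m=432: x_1* = 2/3·432/3.25 = 88.6154, x_2* = 37.8947.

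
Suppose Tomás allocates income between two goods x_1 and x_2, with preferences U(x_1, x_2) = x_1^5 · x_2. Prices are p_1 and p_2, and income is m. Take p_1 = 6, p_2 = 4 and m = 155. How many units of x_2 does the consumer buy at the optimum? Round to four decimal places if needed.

Demand: x_1*(p_1,p_2,m) = 5/6·m/p_1 and x_2* = 1/6·m/p_2.
At p_1=6, p_2=4, m=155: x_2* = 1/6·155/4 = 6.4583.

x_2* = 6.4583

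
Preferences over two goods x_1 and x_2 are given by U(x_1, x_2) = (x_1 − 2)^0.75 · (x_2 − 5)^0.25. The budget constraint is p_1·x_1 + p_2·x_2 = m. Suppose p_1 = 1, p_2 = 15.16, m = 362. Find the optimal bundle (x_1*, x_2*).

x_1* = 215.15, x_2* = 9.6867

Let x_1' = x_1−2, x_2' = x_2−5. MRS = 3·x_2'/x_1' = p_1/p_2.
After buying the subsistence bundle (2, 5), a share 0.75 of the remaining income goes to x_1: x_1* = 2 + 0.75·(m − 2p_1 − 5p_2)/p_1.
Discretionary income = 362 − 2·1 − 5·15.16 = 284.2; x_1* = 2 + 0.75·284.2/1 = 215.15; x_2* = 5 + 0.25·284.2/15.16 = 9.6867.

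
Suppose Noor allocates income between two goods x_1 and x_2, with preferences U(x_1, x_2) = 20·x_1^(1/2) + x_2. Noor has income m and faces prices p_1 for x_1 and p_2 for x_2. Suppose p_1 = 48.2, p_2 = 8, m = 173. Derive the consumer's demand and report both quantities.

x_1* = 2.7548, x_2* = 5.0275

Utility is quasi-linear in x_2; the FOC for x_1 is 10/√x_1 = p_1/p_2.
Solve: √x_1 = 10·p_2/p_1, so x_1*(p_1,p_2) = (10·p_2/p_1)², and x_2* = (m − p_1·x_1*)/p_2.
Plugging in: x_1* = (10·8/48.2)² = 2.7548, x_2* = 5.0275.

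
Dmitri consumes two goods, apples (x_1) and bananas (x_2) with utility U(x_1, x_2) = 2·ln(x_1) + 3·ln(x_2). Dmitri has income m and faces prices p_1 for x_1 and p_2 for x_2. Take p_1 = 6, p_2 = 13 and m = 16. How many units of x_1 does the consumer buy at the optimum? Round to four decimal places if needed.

x_1* = 1.0667

The MRS is (2/3)·x_2/x_1. Set MRS = p_1/p_2.
So 2·p_2·x_2 = 3·p_1·x_1; combined with the budget, a share 0.4 of income goes to x_1.
Demand: x_1*(p_1,p_2,m) = 0.4·m/p_1 and x_2* = 0.6·m/p_2.
At p_1=6, p_2=13, m=16: x_1* = 0.4·16/6 = 1.0667.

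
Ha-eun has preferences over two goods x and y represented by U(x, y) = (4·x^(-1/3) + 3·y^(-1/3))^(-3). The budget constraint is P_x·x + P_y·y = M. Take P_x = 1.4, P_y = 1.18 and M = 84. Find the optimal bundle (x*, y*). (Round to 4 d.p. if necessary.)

x* = 33.8561, y* = 31.0182

MRS = MU_x/MU_y = (4/3)·(y/x)^(4/3). Set equal to P_x/P_y.
Solve for the ratio: y/x = [(3/4)·P_x/P_y]^(0.75).
With the ratio pinned down, the budget gives x* = M/(P_x + P_y·(y/x)) and y* = (y/x)·x*.
Numerically y/x = 0.916179, so x* = 84/(1.4 + 1.18·0.916179) = 33.8561 and y* = 0.916179·33.8561 = 31.0182.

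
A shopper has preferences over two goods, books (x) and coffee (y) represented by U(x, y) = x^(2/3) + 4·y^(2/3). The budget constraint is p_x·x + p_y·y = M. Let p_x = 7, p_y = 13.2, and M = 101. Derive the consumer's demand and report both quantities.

x* = 0.7595, y* = 7.2488

MU_x ∝ x^(-1/3), MU_y ∝ 4·y^(-1/3), so MRS = (1/4)·(y/x)^(1/3) = p_x/p_y.
Hence y/x = (4·p_x/p_y)^(1/(1/3)), i.e. raised to the 3 power.
With the ratio pinned down, the budget gives x* = M/(p_x + p_y·(y/x)) and y* = (y/x)·x*.
Numerically y/x = 9.544481, so x* = 101/(7 + 13.2·9.544481) = 0.7595 and y* = 9.544481·0.7595 = 7.2488.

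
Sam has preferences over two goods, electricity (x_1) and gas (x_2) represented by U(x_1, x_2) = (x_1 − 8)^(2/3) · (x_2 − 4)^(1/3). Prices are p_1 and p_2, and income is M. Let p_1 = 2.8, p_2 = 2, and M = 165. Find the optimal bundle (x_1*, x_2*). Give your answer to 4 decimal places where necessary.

Let x_1' = x_1−8, x_2' = x_2−4. MRS = 2·x_2'/x_1' = p_1/p_2.
Substituting into the budget: x_1* = 8 + 2/3·(M − 8·p_1 − 4·p_2)/p_1, and x_2* = 4 + 1/3·(…)/p_2.
Discretionary income = 165 − 8·2.8 − 4·2 = 134.6; x_1* = 8 + 2/3·134.6/2.8 = 40.0476; x_2* = 4 + 1/3·134.6/2 = 26.4333.

x_1* = 40.0476, x_2* = 26.4333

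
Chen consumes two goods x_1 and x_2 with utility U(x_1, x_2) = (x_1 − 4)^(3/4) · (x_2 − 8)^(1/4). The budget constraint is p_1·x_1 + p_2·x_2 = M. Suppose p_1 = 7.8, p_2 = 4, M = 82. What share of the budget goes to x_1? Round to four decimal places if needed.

This is Cobb-Douglas in (x_1−4, x_2−8): tangency gives 0.75·p_2·(x_2−8) = 0.25·p_1·(x_1−4).
After buying the subsistence bundle (4, 8), a share 0.75 of the remaining income goes to x_1: x_1* = 4 + 0.75·(M − 4p_1 − 8p_2)/p_1.
Discretionary income = 82 − 4·7.8 − 8·4 = 18.8; x_1* = 4 + 0.75·18.8/7.8 = 5.8077; x_2* = 8 + 0.25·18.8/4 = 9.175.
Expenditure on x_1: 7.8·5.8077 = 45.3; share = 0.5524.

share on x_1 = 0.5524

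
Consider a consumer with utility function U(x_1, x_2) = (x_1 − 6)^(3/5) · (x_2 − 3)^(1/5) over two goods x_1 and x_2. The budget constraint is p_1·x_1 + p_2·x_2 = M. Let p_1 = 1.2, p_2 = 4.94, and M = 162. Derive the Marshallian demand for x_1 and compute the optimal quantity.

x_1* = 93.4875

Let x_1' = x_1−6, x_2' = x_2−3. MRS = 3·x_2'/x_1' = p_1/p_2.
After buying the subsistence bundle (6, 3), a share 0.75 of the remaining income goes to x_1: x_1* = 6 + 0.75·(M − 6p_1 − 3p_2)/p_1.
Discretionary income = 162 − 6·1.2 − 3·4.94 = 139.98; x_1* = 6 + 0.75·139.98/1.2 = 93.4875.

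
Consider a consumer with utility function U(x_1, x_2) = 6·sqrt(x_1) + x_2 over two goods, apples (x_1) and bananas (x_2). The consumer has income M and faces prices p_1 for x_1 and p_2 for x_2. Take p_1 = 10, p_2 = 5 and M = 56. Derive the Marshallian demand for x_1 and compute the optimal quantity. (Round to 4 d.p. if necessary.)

Set MRS = p_1/p_2: 3·x_1^(−1/2) = p_1/p_2.
Thus x_1* = (3·p_2/p_1)² — independent of M — with the rest of income spent on x_2.
Plugging in: x_1* = (3·5/10)² = 2.25.

x_1* = 2.25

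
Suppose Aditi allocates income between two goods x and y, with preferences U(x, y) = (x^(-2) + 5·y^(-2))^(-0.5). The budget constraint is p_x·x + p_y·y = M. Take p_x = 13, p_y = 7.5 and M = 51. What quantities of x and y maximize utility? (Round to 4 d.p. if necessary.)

MRS = MU_x/MU_y = (1/5)·(y/x)^(3). Set equal to p_x/p_y.
Hence y/x = (5·p_x/p_y)^(1/(3)), i.e. raised to the 1/3 power.
Substitute y = (y/x)·x into the budget: x* = M/(p_x + p_y·(y/x)).
Numerically y/x = 2.05408, so x* = 51/(13 + 7.5·2.05408) = 1.7954 and y* = 2.05408·1.7954 = 3.6879.

x* = 1.7954, y* = 3.6879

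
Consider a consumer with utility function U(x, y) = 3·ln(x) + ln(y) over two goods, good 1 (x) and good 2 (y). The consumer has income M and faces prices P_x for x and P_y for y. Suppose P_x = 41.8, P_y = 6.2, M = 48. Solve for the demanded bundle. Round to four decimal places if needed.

x* = 0.8612, y* = 1.9355

Demand: x*(P_x,P_y,M) = 0.75·M/P_x and y* = 0.25·M/P_y.
At P_x=41.8, P_y=6.2, M=48: x* = 0.75·48/41.8 = 0.8612, y* = 1.9355.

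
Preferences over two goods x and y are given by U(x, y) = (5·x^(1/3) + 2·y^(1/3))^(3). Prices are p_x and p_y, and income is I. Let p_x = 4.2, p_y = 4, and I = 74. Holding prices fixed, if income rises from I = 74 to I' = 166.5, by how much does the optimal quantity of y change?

Substitute y = (y/x)·x into the budget: x* = I/(p_x + p_y·(y/x)).
Numerically y/x = 0.272191, so x* = 74/(4.2 + 4·0.272191) = 13.9919 and y* = 0.272191·13.9919 = 3.8085.
At I' = 166.5: y* = 8.5691. Change: 8.5691 − 3.8085 = 4.7606.

Δy* = 4.7606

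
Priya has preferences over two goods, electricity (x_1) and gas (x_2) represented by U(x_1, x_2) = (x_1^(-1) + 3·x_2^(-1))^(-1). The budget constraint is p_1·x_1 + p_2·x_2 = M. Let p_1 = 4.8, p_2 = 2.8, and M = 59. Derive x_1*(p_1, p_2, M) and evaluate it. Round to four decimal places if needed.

Numerically x_2/x_1 = 2.267787, so x_1* = 59/(4.8 + 2.8·2.267787) = 5.2916.

x_1* = 5.2916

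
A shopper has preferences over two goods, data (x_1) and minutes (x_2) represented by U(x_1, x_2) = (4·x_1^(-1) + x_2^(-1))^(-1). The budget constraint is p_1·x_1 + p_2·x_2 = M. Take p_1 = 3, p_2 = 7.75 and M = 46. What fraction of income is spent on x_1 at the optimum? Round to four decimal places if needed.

With the ratio pinned down, the budget gives x_1* = M/(p_1 + p_2·(x_2/x_1)) and x_2* = (x_2/x_1)·x_1*.
Numerically x_2/x_1 = 0.311086, so x_1* = 46/(3 + 7.75·0.311086) = 8.5013 and x_2* = 0.311086·8.5013 = 2.6446.
Expenditure on x_1: 3·8.5013 = 25.504; share = 0.5544.

share on x_1 = 0.5544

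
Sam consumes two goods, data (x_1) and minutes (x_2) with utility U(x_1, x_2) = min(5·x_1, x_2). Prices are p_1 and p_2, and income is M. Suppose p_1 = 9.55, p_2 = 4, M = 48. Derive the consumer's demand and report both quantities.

x_1* = 1.6244, x_2* = 8.1218

With perfect complements, no substitution: consume in ratio x_1:x_2 = 1:5.
Budget: p_1·x_1 + p_2·5·x_1 = M, so (p_1 + 5·p_2)·x_1 = M.
Demand: x_1*(p_1,p_2,M) = M/(p_1 + 5·p_2), x_2* = 5·M/(p_1 + 5·p_2).
Here 9.55 + 5·4 = 29.55, giving x_1* = 1.6244 and x_2* = 8.1218.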